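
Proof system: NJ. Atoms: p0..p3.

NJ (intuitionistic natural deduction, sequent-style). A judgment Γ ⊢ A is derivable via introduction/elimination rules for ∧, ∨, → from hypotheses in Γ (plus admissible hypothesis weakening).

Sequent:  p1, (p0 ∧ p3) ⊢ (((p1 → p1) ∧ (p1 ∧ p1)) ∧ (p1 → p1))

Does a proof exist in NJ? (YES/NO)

Derivation trace:
[Wk] p1, (p0 ∧ p3) ⊢ (((p1 → p1) ∧ (p1 ∧ p1)) ∧ (p1 → p1))
  [∧I] p1 ⊢ (((p1 → p1) ∧ (p1 ∧ p1)) ∧ (p1 → p1))
    [∧I] p1 ⊢ ((p1 → p1) ∧ (p1 ∧ p1))
      [→I]  ⊢ (p1 → p1)
        [Ax] p1 ⊢ p1
      [∧I] p1 ⊢ (p1 ∧ p1)
        [Ax] p1 ⊢ p1
        [Ax] p1 ⊢ p1
    [→I]  ⊢ (p1 → p1)
      [Ax] p1 ⊢ p1

Result: YES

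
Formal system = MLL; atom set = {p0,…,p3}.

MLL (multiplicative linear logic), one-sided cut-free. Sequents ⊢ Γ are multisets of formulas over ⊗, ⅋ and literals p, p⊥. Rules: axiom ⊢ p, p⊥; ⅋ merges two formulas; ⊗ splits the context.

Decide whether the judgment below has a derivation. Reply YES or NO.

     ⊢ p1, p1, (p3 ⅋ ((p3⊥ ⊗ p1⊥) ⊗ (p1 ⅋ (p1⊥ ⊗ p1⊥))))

Proof tree:
[⅋]  ⊢ p1, p1, (p3 ⅋ ((p3⊥ ⊗ p1⊥) ⊗ (p1 ⅋ (p1⊥ ⊗ p1⊥))))
  [⊗]  ⊢ p3, p1, p1, ((p3⊥ ⊗ p1⊥) ⊗ (p1 ⅋ (p1⊥ ⊗ p1⊥)))
    [⊗]  ⊢ p3, p1, (p3⊥ ⊗ p1⊥)
      [Ax]  ⊢ p3, p3⊥
      [Ax]  ⊢ p1, p1⊥
    [⅋]  ⊢ p1, (p1 ⅋ (p1⊥ ⊗ p1⊥))
      [⊗]  ⊢ p1, p1, (p1⊥ ⊗ p1⊥)
        [Ax]  ⊢ p1, p1⊥
        [Ax]  ⊢ p1, p1⊥

Result: YES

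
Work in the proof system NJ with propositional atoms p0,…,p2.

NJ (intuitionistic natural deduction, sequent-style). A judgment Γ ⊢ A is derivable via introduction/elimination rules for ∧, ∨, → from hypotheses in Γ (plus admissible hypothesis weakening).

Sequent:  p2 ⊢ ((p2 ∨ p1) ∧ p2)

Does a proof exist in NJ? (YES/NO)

Derivation trace:
[∧I] p2 ⊢ ((p2 ∨ p1) ∧ p2)
  [∨I₁] p2 ⊢ (p2 ∨ p1)
    [Ax] p2 ⊢ p2
  [Ax] p2 ⊢ p2

Result: YES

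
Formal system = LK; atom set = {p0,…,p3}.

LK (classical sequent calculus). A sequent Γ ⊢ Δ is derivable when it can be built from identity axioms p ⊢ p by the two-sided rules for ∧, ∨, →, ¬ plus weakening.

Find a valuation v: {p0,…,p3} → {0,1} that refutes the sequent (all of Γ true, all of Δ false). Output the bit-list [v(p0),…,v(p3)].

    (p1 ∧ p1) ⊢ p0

Search for a countermodel by truth-table:
  v=0000: Γ:[(p1 ∧ p1)=F] Δ:[p0=F] refutes=False
  v=0001: Γ:[(p1 ∧ p1)=F] Δ:[p0=F] refutes=False
  v=0010: Γ:[(p1 ∧ p1)=F] Δ:[p0=F] refutes=False
  v=0011: Γ:[(p1 ∧ p1)=F] Δ:[p0=F] refutes=False
  v=0100: Γ:[(p1 ∧ p1)=T] Δ:[p0=F] refutes=True  ← countermodel

Result: [0, 1, 0, 0]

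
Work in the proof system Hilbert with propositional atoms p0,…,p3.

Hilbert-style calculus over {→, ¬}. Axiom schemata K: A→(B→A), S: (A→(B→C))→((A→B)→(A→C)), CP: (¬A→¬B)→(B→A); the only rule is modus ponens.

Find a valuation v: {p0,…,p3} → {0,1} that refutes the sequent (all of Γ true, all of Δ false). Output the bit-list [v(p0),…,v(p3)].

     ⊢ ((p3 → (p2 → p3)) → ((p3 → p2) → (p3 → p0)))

Enumerate valuations to refute Γ ⊢ Δ:
  v=0000: Γ:[] Δ:[((p3 → (p2 → p3)) → ((p3 → p2) → (p3 → p0)))=T] refutes=False
  v=0001: Γ:[] Δ:[((p3 → (p2 → p3)) → ((p3 → p2) → (p3 → p0)))=T] refutes=False
  v=0010: Γ:[] Δ:[((p3 → (p2 → p3)) → ((p3 → p2) → (p3 → p0)))=T] refutes=False
  v=0011: Γ:[] Δ:[((p3 → (p2 → p3)) → ((p3 → p2) → (p3 → p0)))=F] refutes=True  ← countermodel

Result: [0, 0, 1, 1]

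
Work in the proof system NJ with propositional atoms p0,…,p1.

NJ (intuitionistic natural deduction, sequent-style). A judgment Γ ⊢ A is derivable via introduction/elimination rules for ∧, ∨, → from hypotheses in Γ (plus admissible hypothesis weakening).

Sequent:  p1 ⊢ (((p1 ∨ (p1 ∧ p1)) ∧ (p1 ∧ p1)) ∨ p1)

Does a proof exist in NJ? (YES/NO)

Derivation (root first):
[∨I₁] p1 ⊢ (((p1 ∨ (p1 ∧ p1)) ∧ (p1 ∧ p1)) ∨ p1)
  [∧I] p1 ⊢ ((p1 ∨ (p1 ∧ p1)) ∧ (p1 ∧ p1))
    [∨I₂] p1 ⊢ (p1 ∨ (p1 ∧ p1))
      [∧I] p1 ⊢ (p1 ∧ p1)
        [Ax] p1 ⊢ p1
        [Ax] p1 ⊢ p1
    [∧I] p1 ⊢ (p1 ∧ p1)
      [Ax] p1 ⊢ p1
      [Ax] p1 ⊢ p1

Result: YES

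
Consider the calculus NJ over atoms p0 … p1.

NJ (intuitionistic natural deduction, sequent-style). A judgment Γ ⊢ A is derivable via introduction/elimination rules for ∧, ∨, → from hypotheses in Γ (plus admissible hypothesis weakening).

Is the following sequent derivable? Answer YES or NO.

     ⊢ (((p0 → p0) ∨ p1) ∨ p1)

Derivation (root first):
[∨I₁]  ⊢ (((p0 → p0) ∨ p1) ∨ p1)
  [∨I₁]  ⊢ ((p0 → p0) ∨ p1)
    [→I]  ⊢ (p0 → p0)
      [Ax] p0 ⊢ p0

Result: YES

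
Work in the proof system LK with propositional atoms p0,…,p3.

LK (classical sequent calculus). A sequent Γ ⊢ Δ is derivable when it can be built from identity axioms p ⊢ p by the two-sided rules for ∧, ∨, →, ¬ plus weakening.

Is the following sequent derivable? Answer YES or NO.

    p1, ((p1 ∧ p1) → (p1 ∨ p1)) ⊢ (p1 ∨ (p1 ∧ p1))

Derivation (root first):
[∨R] p1, ((p1 ∧ p1) → (p1 ∨ p1)) ⊢ (p1 ∨ (p1 ∧ p1))
  [→L] p1, ((p1 ∧ p1) → (p1 ∨ p1)) ⊢ p1, (p1 ∧ p1)
    [∧R] p1 ⊢ (p1 ∧ p1)
      [Ax] p1 ⊢ p1
      [Ax] p1 ⊢ p1
    [∨L] (p1 ∨ p1) ⊢ p1, (p1 ∧ p1)
      [Ax] p1 ⊢ p1
      [∧R] p1 ⊢ (p1 ∧ p1)
        [Ax] p1 ⊢ p1
        [Ax] p1 ⊢ p1

Result: YES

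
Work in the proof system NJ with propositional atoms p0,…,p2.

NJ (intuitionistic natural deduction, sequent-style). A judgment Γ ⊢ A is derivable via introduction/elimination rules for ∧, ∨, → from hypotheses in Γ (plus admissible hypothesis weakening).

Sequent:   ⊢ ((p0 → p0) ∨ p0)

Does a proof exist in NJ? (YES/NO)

Proof tree:
[∨I₁]  ⊢ ((p0 → p0) ∨ p0)
  [→I]  ⊢ (p0 → p0)
    [Ax] p0 ⊢ p0

Result: YES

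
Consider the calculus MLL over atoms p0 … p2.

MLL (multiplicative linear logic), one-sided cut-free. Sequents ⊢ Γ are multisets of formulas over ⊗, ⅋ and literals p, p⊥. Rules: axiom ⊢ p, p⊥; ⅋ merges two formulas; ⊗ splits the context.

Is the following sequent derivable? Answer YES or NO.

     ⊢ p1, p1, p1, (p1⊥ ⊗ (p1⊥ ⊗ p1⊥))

Derivation (root first):
[⊗]  ⊢ p1, p1, p1, (p1⊥ ⊗ (p1⊥ ⊗ p1⊥))
  [Ax]  ⊢ p1, p1⊥
  [⊗]  ⊢ p1, p1, (p1⊥ ⊗ p1⊥)
    [Ax]  ⊢ p1, p1⊥
    [Ax]  ⊢ p1, p1⊥

Result: YES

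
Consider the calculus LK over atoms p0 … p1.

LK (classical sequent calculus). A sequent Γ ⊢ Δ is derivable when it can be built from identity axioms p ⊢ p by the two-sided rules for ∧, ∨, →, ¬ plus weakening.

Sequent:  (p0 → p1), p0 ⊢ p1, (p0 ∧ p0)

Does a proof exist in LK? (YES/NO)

Derivation trace:
[∧R] (p0 → p1), p0 ⊢ p1, (p0 ∧ p0)
  [Ax] p0 ⊢ p0
  [→L] p0, (p0 → p1) ⊢ p1, p0
    [Ax] p0 ⊢ p0
    [WR] p1 ⊢ p1, p0
      [Ax] p1 ⊢ p1

Result: YES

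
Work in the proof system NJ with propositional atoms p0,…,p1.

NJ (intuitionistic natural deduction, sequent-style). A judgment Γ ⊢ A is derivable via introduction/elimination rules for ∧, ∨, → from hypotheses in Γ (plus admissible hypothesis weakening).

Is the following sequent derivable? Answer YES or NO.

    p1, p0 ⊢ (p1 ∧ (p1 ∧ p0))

Proof tree:
[∧I] p1, p0 ⊢ (p1 ∧ (p1 ∧ p0))
  [Ax] p1 ⊢ p1
  [∧I] p1, p0 ⊢ (p1 ∧ p0)
    [Ax] p1 ⊢ p1
    [Ax] p0 ⊢ p0

Result: YES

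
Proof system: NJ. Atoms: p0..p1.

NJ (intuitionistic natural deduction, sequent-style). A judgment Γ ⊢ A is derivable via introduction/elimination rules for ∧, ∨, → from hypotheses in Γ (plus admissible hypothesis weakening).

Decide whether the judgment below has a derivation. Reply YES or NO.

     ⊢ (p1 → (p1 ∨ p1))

Derivation trace:
[→I]  ⊢ (p1 → (p1 ∨ p1))
  [∨I₁] p1 ⊢ (p1 ∨ p1)
    [Ax] p1 ⊢ p1

Result: YES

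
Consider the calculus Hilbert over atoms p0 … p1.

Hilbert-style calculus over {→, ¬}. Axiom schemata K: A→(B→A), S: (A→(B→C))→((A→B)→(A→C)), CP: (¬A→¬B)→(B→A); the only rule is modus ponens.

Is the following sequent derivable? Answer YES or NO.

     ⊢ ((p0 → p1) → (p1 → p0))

Search for a countermodel by truth-table:
  v=00: Γ:[] Δ:[((p0 → p1) → (p1 → p0))=T] refutes=False
  v=01: Γ:[] Δ:[((p0 → p1) → (p1 → p0))=F] refutes=True  ← countermodel

Result: NO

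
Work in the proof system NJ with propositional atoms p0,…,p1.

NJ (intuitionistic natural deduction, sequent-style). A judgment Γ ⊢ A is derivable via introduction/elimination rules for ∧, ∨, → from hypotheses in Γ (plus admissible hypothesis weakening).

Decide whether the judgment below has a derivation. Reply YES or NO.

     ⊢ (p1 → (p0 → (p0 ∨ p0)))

Derivation trace:
[→I]  ⊢ (p1 → (p0 → (p0 ∨ p0)))
  [→I] p1 ⊢ (p0 → (p0 ∨ p0))
    [Wk] p0, p1 ⊢ (p0 ∨ p0)
      [∨I₁] p0 ⊢ (p0 ∨ p0)
        [Ax] p0 ⊢ p0

Result: YES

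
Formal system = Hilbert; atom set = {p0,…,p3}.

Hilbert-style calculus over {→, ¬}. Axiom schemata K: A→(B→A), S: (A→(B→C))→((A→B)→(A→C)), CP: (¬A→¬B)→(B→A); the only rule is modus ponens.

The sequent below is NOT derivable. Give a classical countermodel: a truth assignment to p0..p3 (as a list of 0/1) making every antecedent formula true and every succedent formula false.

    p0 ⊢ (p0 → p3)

Enumerate valuations to refute Γ ⊢ Δ:
  v=0000: Γ:[p0=F] Δ:[(p0 → p3)=T] refutes=False
  v=0001: Γ:[p0=F] Δ:[(p0 → p3)=T] refutes=False
  v=0010: Γ:[p0=F] Δ:[(p0 → p3)=T] refutes=False
  v=0011: Γ:[p0=F] Δ:[(p0 → p3)=T] refutes=False
  v=0100: Γ:[p0=F] Δ:[(p0 → p3)=T] refutes=False
  v=0101: Γ:[p0=F] Δ:[(p0 → p3)=T] refutes=False
  v=0110: Γ:[p0=F] Δ:[(p0 → p3)=T] refutes=False
  v=0111: Γ:[p0=F] Δ:[(p0 → p3)=T] refutes=False
  v=1000: Γ:[p0=T] Δ:[(p0 → p3)=F] refutes=True  ← countermodel

Result: [1, 0, 0, 0]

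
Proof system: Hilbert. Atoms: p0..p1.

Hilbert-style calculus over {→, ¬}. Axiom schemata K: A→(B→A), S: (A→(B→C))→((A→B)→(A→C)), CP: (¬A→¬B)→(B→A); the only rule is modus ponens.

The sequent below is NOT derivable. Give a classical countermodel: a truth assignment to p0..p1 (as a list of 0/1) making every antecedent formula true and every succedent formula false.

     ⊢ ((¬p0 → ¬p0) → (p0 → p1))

Truth-table refutation:
  v=00: Γ:[] Δ:[((¬p0 → ¬p0) → (p0 → p1))=T] refutes=False
  v=01: Γ:[] Δ:[((¬p0 → ¬p0) → (p0 → p1))=T] refutes=False
  v=10: Γ:[] Δ:[((¬p0 → ¬p0) → (p0 → p1))=F] refutes=True  ← countermodel

Result: [1, 0]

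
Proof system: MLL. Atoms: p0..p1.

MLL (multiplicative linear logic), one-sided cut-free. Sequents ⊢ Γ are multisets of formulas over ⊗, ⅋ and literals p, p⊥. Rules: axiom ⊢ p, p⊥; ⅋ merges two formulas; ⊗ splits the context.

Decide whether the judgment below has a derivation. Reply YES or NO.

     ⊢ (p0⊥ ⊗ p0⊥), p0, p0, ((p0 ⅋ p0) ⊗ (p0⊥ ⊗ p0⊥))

Derivation (root first):
[⊗]  ⊢ (p0⊥ ⊗ p0⊥), p0, p0, ((p0 ⅋ p0) ⊗ (p0⊥ ⊗ p0⊥))
  [⅋]  ⊢ (p0⊥ ⊗ p0⊥), (p0 ⅋ p0)
    [⊗]  ⊢ p0, p0, (p0⊥ ⊗ p0⊥)
      [Ax]  ⊢ p0, p0⊥
      [Ax]  ⊢ p0, p0⊥
  [⊗]  ⊢ p0, p0, (p0⊥ ⊗ p0⊥)
    [Ax]  ⊢ p0, p0⊥
    [Ax]  ⊢ p0, p0⊥

Result: YES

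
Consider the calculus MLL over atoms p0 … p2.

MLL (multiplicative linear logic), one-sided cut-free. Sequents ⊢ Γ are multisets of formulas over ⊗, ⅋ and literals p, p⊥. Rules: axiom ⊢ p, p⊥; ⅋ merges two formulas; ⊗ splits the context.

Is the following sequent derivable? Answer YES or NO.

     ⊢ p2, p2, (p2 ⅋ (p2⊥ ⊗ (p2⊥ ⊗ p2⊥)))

Proof tree:
[⅋]  ⊢ p2, p2, (p2 ⅋ (p2⊥ ⊗ (p2⊥ ⊗ p2⊥)))
  [⊗]  ⊢ p2, p2, p2, (p2⊥ ⊗ (p2⊥ ⊗ p2⊥))
    [Ax]  ⊢ p2, p2⊥
    [⊗]  ⊢ p2, p2, (p2⊥ ⊗ p2⊥)
      [Ax]  ⊢ p2, p2⊥
      [Ax]  ⊢ p2, p2⊥

Result: YES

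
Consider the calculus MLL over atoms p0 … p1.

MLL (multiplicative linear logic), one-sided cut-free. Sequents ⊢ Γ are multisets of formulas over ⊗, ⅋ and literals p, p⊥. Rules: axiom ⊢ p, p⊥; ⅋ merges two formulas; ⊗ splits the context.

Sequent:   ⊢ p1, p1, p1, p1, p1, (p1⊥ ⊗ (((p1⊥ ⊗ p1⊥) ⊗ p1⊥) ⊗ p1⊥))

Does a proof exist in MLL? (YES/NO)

Derivation trace:
[⊗]  ⊢ p1, p1, p1, p1, p1, (p1⊥ ⊗ (((p1⊥ ⊗ p1⊥) ⊗ p1⊥) ⊗ p1⊥))
  [Ax]  ⊢ p1, p1⊥
  [⊗]  ⊢ p1, p1, p1, p1, (((p1⊥ ⊗ p1⊥) ⊗ p1⊥) ⊗ p1⊥)
    [⊗]  ⊢ p1, p1, p1, ((p1⊥ ⊗ p1⊥) ⊗ p1⊥)
      [⊗]  ⊢ p1, p1, (p1⊥ ⊗ p1⊥)
        [Ax]  ⊢ p1, p1⊥
        [Ax]  ⊢ p1, p1⊥
      [Ax]  ⊢ p1, p1⊥
    [Ax]  ⊢ p1, p1⊥

Result: YES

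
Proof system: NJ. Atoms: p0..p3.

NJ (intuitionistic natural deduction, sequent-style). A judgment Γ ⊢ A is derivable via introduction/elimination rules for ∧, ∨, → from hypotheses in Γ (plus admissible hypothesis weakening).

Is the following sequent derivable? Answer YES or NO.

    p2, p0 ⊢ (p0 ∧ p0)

Proof tree:
[∧I] p2, p0 ⊢ (p0 ∧ p0)
  [Wk] p0, p2 ⊢ p0
    [Ax] p0 ⊢ p0
  [Ax] p0 ⊢ p0

Result: YES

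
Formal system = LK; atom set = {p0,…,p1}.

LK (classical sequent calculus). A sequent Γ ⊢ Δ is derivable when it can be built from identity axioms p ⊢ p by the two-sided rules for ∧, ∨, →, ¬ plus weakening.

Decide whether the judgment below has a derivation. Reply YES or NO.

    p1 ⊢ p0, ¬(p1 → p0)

Derivation trace:
[¬R] p1 ⊢ p0, ¬(p1 → p0)
  [→L] p1, (p1 → p0) ⊢ p0
    [Ax] p1 ⊢ p1
    [Ax] p0 ⊢ p0

Result: YES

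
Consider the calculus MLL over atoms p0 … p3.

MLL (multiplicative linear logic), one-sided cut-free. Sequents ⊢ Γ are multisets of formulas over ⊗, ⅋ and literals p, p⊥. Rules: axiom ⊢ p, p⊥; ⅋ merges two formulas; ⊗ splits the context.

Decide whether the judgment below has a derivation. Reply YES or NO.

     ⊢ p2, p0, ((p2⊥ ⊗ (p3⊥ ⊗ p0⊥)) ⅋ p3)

Derivation trace:
[⅋]  ⊢ p2, p0, ((p2⊥ ⊗ (p3⊥ ⊗ p0⊥)) ⅋ p3)
  [⊗]  ⊢ p2, p3, p0, (p2⊥ ⊗ (p3⊥ ⊗ p0⊥))
    [Ax]  ⊢ p2, p2⊥
    [⊗]  ⊢ p3, p0, (p3⊥ ⊗ p0⊥)
      [Ax]  ⊢ p3, p3⊥
      [Ax]  ⊢ p0, p0⊥

Result: YES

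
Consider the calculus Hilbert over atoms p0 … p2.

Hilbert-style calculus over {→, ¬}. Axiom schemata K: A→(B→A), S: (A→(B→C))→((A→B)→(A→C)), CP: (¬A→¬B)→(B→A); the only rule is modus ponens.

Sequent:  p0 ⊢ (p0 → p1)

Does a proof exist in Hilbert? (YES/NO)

Search for a countermodel by truth-table:
  v=000: Γ:[p0=F] Δ:[(p0 → p1)=T] refutes=False
  v=001: Γ:[p0=F] Δ:[(p0 → p1)=T] refutes=False
  v=010: Γ:[p0=F] Δ:[(p0 → p1)=T] refutes=False
  v=011: Γ:[p0=F] Δ:[(p0 → p1)=T] refutes=False
  v=100: Γ:[p0=T] Δ:[(p0 → p1)=F] refutes=True  ← countermodel

Result: NO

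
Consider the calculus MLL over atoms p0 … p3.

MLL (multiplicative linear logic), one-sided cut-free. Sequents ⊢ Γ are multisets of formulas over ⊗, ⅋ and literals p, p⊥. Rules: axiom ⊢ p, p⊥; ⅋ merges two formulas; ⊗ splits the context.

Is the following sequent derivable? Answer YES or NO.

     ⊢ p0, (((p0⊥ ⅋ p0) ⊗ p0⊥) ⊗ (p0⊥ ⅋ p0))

Derivation (root first):
[⊗]  ⊢ p0, (((p0⊥ ⅋ p0) ⊗ p0⊥) ⊗ (p0⊥ ⅋ p0))
  [⊗]  ⊢ p0, ((p0⊥ ⅋ p0) ⊗ p0⊥)
    [⅋]  ⊢ (p0⊥ ⅋ p0)
      [Ax]  ⊢ p0, p0⊥
    [Ax]  ⊢ p0, p0⊥
  [⅋]  ⊢ (p0⊥ ⅋ p0)
    [Ax]  ⊢ p0, p0⊥

Result: YES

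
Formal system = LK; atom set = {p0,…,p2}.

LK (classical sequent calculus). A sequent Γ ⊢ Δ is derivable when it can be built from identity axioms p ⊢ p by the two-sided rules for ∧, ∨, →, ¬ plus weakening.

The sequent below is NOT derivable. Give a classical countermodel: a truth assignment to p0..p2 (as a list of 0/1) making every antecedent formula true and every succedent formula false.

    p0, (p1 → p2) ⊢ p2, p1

Search for a countermodel by truth-table:
  v=000: Γ:[p0=F, (p1 → p2)=T] Δ:[p2=F, p1=F] refutes=False
  v=001: Γ:[p0=F, (p1 → p2)=T] Δ:[p2=T, p1=F] refutes=False
  v=010: Γ:[p0=F, (p1 → p2)=F] Δ:[p2=F, p1=T] refutes=False
  v=011: Γ:[p0=F, (p1 → p2)=T] Δ:[p2=T, p1=T] refutes=False
  v=100: Γ:[p0=T, (p1 → p2)=T] Δ:[p2=F, p1=F] refutes=True  ← countermodel

Result: [1, 0, 0]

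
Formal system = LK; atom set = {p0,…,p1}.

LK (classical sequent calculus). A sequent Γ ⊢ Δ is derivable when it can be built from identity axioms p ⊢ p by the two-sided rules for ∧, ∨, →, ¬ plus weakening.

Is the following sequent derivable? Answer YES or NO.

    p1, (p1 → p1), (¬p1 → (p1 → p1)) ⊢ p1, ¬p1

Proof tree:
[→L] p1, (p1 → p1), (¬p1 → (p1 → p1)) ⊢ p1, ¬p1
  [¬R] p1, (p1 → p1) ⊢ p1, ¬p1
    [WL] p1, (p1 → p1), p1 ⊢ p1
      [→L] p1, (p1 → p1) ⊢ p1
        [Ax] p1 ⊢ p1
        [Ax] p1 ⊢ p1
  [¬R] (p1 → p1) ⊢ p1, ¬p1
    [→L] p1, (p1 → p1) ⊢ p1
      [Ax] p1 ⊢ p1
      [Ax] p1 ⊢ p1

Result: YES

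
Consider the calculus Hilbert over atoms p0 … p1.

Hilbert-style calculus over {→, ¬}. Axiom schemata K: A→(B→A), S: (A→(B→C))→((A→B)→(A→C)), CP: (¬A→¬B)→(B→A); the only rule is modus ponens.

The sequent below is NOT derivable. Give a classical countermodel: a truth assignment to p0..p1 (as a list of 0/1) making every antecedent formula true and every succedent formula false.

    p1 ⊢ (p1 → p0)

Truth-table refutation:
  v=00: Γ:[p1=F] Δ:[(p1 → p0)=T] refutes=False
  v=01: Γ:[p1=T] Δ:[(p1 → p0)=F] refutes=True  ← countermodel

Result: [0, 1]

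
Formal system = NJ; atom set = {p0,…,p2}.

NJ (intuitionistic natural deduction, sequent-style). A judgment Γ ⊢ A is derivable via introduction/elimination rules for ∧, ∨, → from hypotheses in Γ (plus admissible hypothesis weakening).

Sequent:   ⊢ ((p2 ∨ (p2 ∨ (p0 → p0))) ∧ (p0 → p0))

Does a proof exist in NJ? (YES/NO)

Derivation trace:
[∧I]  ⊢ ((p2 ∨ (p2 ∨ (p0 → p0))) ∧ (p0 → p0))
  [∨I₂]  ⊢ (p2 ∨ (p2 ∨ (p0 → p0)))
    [∨I₂]  ⊢ (p2 ∨ (p0 → p0))
      [→I]  ⊢ (p0 → p0)
        [Ax] p0 ⊢ p0
  [→I]  ⊢ (p0 → p0)
    [Ax] p0 ⊢ p0

Result: YES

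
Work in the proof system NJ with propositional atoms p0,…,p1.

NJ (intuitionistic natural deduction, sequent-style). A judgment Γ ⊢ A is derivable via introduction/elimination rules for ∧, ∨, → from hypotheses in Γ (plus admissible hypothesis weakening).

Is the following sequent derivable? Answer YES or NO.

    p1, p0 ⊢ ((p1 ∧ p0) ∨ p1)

Derivation trace:
[∨I₁] p1, p0 ⊢ ((p1 ∧ p0) ∨ p1)
  [∧I] p1, p0 ⊢ (p1 ∧ p0)
    [Ax] p1 ⊢ p1
    [Ax] p0 ⊢ p0

Result: YES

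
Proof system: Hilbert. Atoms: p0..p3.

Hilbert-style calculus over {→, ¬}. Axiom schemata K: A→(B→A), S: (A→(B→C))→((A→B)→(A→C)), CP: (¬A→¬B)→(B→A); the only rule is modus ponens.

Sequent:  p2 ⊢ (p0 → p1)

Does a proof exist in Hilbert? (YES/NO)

Search for a countermodel by truth-table:
  v=0000: Γ:[p2=F] Δ:[(p0 → p1)=T] refutes=False
  v=0001: Γ:[p2=F] Δ:[(p0 → p1)=T] refutes=False
  v=0010: Γ:[p2=T] Δ:[(p0 → p1)=T] refutes=False
  v=0011: Γ:[p2=T] Δ:[(p0 → p1)=T] refutes=False
  v=0100: Γ:[p2=F] Δ:[(p0 → p1)=T] refutes=False
  v=0101: Γ:[p2=F] Δ:[(p0 → p1)=T] refutes=False
  v=0110: Γ:[p2=T] Δ:[(p0 → p1)=T] refutes=False
  v=0111: Γ:[p2=T] Δ:[(p0 → p1)=T] refutes=False
  v=1000: Γ:[p2=F] Δ:[(p0 → p1)=F] refutes=False
  v=1001: Γ:[p2=F] Δ:[(p0 → p1)=F] refutes=False
  v=1010: Γ:[p2=T] Δ:[(p0 → p1)=F] refutes=True  ← countermodel

Result: NO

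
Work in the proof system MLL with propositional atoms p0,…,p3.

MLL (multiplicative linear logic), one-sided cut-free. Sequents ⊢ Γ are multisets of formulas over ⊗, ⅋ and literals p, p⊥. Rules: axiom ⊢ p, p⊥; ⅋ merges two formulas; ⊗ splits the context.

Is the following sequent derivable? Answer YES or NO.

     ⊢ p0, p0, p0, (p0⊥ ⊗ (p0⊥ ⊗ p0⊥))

Derivation (root first):
[⊗]  ⊢ p0, p0, p0, (p0⊥ ⊗ (p0⊥ ⊗ p0⊥))
  [Ax]  ⊢ p0, p0⊥
  [⊗]  ⊢ p0, p0, (p0⊥ ⊗ p0⊥)
    [Ax]  ⊢ p0, p0⊥
    [Ax]  ⊢ p0, p0⊥

Result: YES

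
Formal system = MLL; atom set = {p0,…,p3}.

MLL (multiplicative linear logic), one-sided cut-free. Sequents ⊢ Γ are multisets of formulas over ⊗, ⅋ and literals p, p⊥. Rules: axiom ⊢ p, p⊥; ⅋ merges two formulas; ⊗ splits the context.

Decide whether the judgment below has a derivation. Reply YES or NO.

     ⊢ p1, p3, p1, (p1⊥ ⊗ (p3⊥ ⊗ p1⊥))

Derivation trace:
[⊗]  ⊢ p1, p3, p1, (p1⊥ ⊗ (p3⊥ ⊗ p1⊥))
  [Ax]  ⊢ p1, p1⊥
  [⊗]  ⊢ p3, p1, (p3⊥ ⊗ p1⊥)
    [Ax]  ⊢ p3, p3⊥
    [Ax]  ⊢ p1, p1⊥

Result: YES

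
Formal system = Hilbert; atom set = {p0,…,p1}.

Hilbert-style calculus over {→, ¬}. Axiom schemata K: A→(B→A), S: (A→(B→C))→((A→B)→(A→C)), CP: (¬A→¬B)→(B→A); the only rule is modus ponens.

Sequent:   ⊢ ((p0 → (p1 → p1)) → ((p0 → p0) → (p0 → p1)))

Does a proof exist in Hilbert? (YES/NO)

Enumerate valuations to refute Γ ⊢ Δ:
  v=00: Γ:[] Δ:[((p0 → (p1 → p1)) → ((p0 → p0) → (p0 → p1)))=T] refutes=False
  v=01: Γ:[] Δ:[((p0 → (p1 → p1)) → ((p0 → p0) → (p0 → p1)))=T] refutes=False
  v=10: Γ:[] Δ:[((p0 → (p1 → p1)) → ((p0 → p0) → (p0 → p1)))=F] refutes=True  ← countermodel

Result: NO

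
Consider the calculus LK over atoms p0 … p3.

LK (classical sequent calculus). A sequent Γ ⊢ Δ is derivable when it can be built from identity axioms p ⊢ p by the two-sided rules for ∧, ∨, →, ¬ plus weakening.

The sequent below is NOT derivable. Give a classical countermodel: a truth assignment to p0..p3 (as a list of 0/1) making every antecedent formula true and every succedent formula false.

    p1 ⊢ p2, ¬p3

Search for a countermodel by truth-table:
  v=0000: Γ:[p1=F] Δ:[p2=F, ¬p3=T] refutes=False
  v=0001: Γ:[p1=F] Δ:[p2=F, ¬p3=F] refutes=False
  v=0010: Γ:[p1=F] Δ:[p2=T, ¬p3=T] refutes=False
  v=0011: Γ:[p1=F] Δ:[p2=T, ¬p3=F] refutes=False
  v=0100: Γ:[p1=T] Δ:[p2=F, ¬p3=T] refutes=False
  v=0101: Γ:[p1=T] Δ:[p2=F, ¬p3=F] refutes=True  ← countermodel

Result: [0, 1, 0, 1]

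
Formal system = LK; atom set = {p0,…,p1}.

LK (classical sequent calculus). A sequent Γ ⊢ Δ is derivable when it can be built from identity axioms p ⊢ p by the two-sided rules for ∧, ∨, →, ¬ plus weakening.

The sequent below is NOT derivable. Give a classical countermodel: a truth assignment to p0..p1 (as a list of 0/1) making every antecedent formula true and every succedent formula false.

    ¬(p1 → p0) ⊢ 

Search for a countermodel by truth-table:
  v=00: Γ:[¬(p1 → p0)=F] Δ:[] refutes=False
  v=01: Γ:[¬(p1 → p0)=T] Δ:[] refutes=True  ← countermodel

Result: [0, 1]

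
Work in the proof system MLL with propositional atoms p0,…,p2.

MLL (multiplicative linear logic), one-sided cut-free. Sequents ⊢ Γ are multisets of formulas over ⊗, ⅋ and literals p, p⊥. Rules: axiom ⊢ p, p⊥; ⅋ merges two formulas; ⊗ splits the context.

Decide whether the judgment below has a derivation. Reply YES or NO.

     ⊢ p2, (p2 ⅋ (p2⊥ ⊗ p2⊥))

Proof tree:
[⅋]  ⊢ p2, (p2 ⅋ (p2⊥ ⊗ p2⊥))
  [⊗]  ⊢ p2, p2, (p2⊥ ⊗ p2⊥)
    [Ax]  ⊢ p2, p2⊥
    [Ax]  ⊢ p2, p2⊥

Result: YES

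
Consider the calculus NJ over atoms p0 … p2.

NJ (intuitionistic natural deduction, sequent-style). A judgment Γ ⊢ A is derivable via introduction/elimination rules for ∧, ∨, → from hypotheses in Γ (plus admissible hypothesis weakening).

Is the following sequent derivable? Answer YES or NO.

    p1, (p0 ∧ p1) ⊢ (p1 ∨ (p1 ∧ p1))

Proof tree:
[∨I₂] p1, (p0 ∧ p1) ⊢ (p1 ∨ (p1 ∧ p1))
  [Wk] p1, (p0 ∧ p1) ⊢ (p1 ∧ p1)
    [∧I] p1 ⊢ (p1 ∧ p1)
      [Ax] p1 ⊢ p1
      [Ax] p1 ⊢ p1

Result: YES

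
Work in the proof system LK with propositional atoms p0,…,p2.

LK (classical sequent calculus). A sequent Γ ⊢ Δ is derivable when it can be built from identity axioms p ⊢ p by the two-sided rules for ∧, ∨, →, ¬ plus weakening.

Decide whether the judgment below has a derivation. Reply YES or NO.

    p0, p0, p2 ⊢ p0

Derivation trace:
[WL] p0, p0, p2 ⊢ p0
  [WL] p0, p0 ⊢ p0
    [Ax] p0 ⊢ p0

Result: YES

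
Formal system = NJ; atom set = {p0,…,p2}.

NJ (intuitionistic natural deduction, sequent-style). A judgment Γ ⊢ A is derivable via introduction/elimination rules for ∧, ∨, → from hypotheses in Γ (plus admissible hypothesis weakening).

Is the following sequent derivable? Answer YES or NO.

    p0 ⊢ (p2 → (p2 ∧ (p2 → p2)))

Derivation trace:
[Wk] p0 ⊢ (p2 → (p2 ∧ (p2 → p2)))
  [→I]  ⊢ (p2 → (p2 ∧ (p2 → p2)))
    [∧I] p2 ⊢ (p2 ∧ (p2 → p2))
      [Ax] p2 ⊢ p2
      [→I]  ⊢ (p2 → p2)
        [Ax] p2 ⊢ p2

Result: YES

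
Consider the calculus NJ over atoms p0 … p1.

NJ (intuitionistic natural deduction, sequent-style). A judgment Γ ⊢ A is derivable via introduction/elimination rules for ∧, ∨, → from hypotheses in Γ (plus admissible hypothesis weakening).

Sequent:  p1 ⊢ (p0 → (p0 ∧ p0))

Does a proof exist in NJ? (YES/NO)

Proof tree:
[→I] p1 ⊢ (p0 → (p0 ∧ p0))
  [∧I] p1, p0 ⊢ (p0 ∧ p0)
    [Ax] p0 ⊢ p0
    [Wk] p0, p1 ⊢ p0
      [Ax] p0 ⊢ p0

Result: YES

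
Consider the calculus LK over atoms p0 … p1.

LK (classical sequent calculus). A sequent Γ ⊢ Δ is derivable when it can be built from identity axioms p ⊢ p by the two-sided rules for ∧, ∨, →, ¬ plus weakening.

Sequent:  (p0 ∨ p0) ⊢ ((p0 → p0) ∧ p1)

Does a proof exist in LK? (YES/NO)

Enumerate valuations to refute Γ ⊢ Δ:
  v=00: Γ:[(p0 ∨ p0)=F] Δ:[((p0 → p0) ∧ p1)=F] refutes=False
  v=01: Γ:[(p0 ∨ p0)=F] Δ:[((p0 → p0) ∧ p1)=T] refutes=False
  v=10: Γ:[(p0 ∨ p0)=T] Δ:[((p0 → p0) ∧ p1)=F] refutes=True  ← countermodel

Result: NO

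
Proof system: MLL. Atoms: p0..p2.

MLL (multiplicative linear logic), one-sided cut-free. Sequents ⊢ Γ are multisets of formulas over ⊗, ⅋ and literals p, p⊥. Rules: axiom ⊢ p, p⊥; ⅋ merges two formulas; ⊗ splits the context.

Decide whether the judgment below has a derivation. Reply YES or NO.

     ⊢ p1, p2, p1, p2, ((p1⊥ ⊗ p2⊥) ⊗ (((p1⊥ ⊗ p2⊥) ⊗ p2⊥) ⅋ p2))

Derivation trace:
[⊗]  ⊢ p1, p2, p1, p2, ((p1⊥ ⊗ p2⊥) ⊗ (((p1⊥ ⊗ p2⊥) ⊗ p2⊥) ⅋ p2))
  [⊗]  ⊢ p1, p2, (p1⊥ ⊗ p2⊥)
    [Ax]  ⊢ p1, p1⊥
    [Ax]  ⊢ p2, p2⊥
  [⅋]  ⊢ p1, p2, (((p1⊥ ⊗ p2⊥) ⊗ p2⊥) ⅋ p2)
    [⊗]  ⊢ p1, p2, p2, ((p1⊥ ⊗ p2⊥) ⊗ p2⊥)
      [⊗]  ⊢ p1, p2, (p1⊥ ⊗ p2⊥)
        [Ax]  ⊢ p1, p1⊥
        [Ax]  ⊢ p2, p2⊥
      [Ax]  ⊢ p2, p2⊥

Result: YES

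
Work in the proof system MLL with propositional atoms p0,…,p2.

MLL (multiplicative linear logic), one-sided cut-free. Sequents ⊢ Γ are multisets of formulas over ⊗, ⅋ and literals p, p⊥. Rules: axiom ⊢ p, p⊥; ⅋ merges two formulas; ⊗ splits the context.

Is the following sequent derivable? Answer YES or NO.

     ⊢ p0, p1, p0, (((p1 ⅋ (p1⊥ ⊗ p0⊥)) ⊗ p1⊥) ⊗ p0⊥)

Proof tree:
[⊗]  ⊢ p0, p1, p0, (((p1 ⅋ (p1⊥ ⊗ p0⊥)) ⊗ p1⊥) ⊗ p0⊥)
  [⊗]  ⊢ p0, p1, ((p1 ⅋ (p1⊥ ⊗ p0⊥)) ⊗ p1⊥)
    [⅋]  ⊢ p0, (p1 ⅋ (p1⊥ ⊗ p0⊥))
      [⊗]  ⊢ p1, p0, (p1⊥ ⊗ p0⊥)
        [Ax]  ⊢ p1, p1⊥
        [Ax]  ⊢ p0, p0⊥
    [Ax]  ⊢ p1, p1⊥
  [Ax]  ⊢ p0, p0⊥

Result: YES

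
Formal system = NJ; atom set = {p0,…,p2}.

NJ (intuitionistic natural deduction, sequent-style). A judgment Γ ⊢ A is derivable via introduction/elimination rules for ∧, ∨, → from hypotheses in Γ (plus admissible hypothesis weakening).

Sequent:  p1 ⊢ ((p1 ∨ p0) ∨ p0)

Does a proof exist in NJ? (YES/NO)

Derivation (root first):
[∨I₁] p1 ⊢ ((p1 ∨ p0) ∨ p0)
  [∨I₁] p1 ⊢ (p1 ∨ p0)
    [Ax] p1 ⊢ p1

Result: YES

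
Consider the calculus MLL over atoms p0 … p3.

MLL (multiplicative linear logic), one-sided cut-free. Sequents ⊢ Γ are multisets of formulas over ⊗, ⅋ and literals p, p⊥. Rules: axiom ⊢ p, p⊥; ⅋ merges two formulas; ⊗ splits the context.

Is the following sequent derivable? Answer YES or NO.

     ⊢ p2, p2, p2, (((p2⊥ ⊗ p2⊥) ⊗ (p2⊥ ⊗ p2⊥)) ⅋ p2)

Derivation trace:
[⅋]  ⊢ p2, p2, p2, (((p2⊥ ⊗ p2⊥) ⊗ (p2⊥ ⊗ p2⊥)) ⅋ p2)
  [⊗]  ⊢ p2, p2, p2, p2, ((p2⊥ ⊗ p2⊥) ⊗ (p2⊥ ⊗ p2⊥))
    [⊗]  ⊢ p2, p2, (p2⊥ ⊗ p2⊥)
      [Ax]  ⊢ p2, p2⊥
      [Ax]  ⊢ p2, p2⊥
    [⊗]  ⊢ p2, p2, (p2⊥ ⊗ p2⊥)
      [Ax]  ⊢ p2, p2⊥
      [Ax]  ⊢ p2, p2⊥

Result: YES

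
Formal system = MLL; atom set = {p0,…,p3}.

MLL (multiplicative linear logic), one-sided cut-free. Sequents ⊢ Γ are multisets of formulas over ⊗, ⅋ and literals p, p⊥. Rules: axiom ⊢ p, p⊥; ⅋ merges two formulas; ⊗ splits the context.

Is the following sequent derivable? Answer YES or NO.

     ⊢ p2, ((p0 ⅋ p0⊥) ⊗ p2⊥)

Proof tree:
[⊗]  ⊢ p2, ((p0 ⅋ p0⊥) ⊗ p2⊥)
  [⅋]  ⊢ (p0 ⅋ p0⊥)
    [Ax]  ⊢ p0, p0⊥
  [Ax]  ⊢ p2, p2⊥

Result: YES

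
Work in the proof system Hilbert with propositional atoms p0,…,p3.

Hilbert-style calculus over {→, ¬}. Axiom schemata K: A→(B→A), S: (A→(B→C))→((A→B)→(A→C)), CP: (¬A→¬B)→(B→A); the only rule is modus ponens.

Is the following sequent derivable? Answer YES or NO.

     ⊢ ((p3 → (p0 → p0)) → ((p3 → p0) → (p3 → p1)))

Enumerate valuations to refute Γ ⊢ Δ:
  v=0000: Γ:[] Δ:[((p3 → (p0 → p0)) → ((p3 → p0) → (p3 → p1)))=T] refutes=False
  v=0001: Γ:[] Δ:[((p3 → (p0 → p0)) → ((p3 → p0) → (p3 → p1)))=T] refutes=False
  v=0010: Γ:[] Δ:[((p3 → (p0 → p0)) → ((p3 → p0) → (p3 → p1)))=T] refutes=False
  v=0011: Γ:[] Δ:[((p3 → (p0 → p0)) → ((p3 → p0) → (p3 → p1)))=T] refutes=False
  v=0100: Γ:[] Δ:[((p3 → (p0 → p0)) → ((p3 → p0) → (p3 → p1)))=T] refutes=False
  v=0101: Γ:[] Δ:[((p3 → (p0 → p0)) → ((p3 → p0) → (p3 → p1)))=T] refutes=False
  v=0110: Γ:[] Δ:[((p3 → (p0 → p0)) → ((p3 → p0) → (p3 → p1)))=T] refutes=False
  v=0111: Γ:[] Δ:[((p3 → (p0 → p0)) → ((p3 → p0) → (p3 → p1)))=T] refutes=False
  v=1000: Γ:[] Δ:[((p3 → (p0 → p0)) → ((p3 → p0) → (p3 → p1)))=T] refutes=False
  v=1001: Γ:[] Δ:[((p3 → (p0 → p0)) → ((p3 → p0) → (p3 → p1)))=F] refutes=True  ← countermodel

Result: NO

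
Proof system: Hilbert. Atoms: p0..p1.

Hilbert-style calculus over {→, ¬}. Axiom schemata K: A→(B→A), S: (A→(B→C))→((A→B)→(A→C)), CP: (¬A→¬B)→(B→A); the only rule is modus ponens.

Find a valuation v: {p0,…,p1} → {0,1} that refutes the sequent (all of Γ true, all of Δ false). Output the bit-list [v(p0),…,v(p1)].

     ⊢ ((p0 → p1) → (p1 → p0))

Search for a countermodel by truth-table:
  v=00: Γ:[] Δ:[((p0 → p1) → (p1 → p0))=T] refutes=False
  v=01: Γ:[] Δ:[((p0 → p1) → (p1 → p0))=F] refutes=True  ← countermodel

Result: [0, 1]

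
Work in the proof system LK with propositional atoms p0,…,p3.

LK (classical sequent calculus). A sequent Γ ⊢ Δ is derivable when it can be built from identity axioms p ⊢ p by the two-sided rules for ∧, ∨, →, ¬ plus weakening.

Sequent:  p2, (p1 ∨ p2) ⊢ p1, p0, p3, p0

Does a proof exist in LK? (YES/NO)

Truth-table refutation:
  v=0000: Γ:[p2=F, (p1 ∨ p2)=F] Δ:[p1=F, p0=F, p3=F, p0=F] refutes=False
  v=0001: Γ:[p2=F, (p1 ∨ p2)=F] Δ:[p1=F, p0=F, p3=T, p0=F] refutes=False
  v=0010: Γ:[p2=T, (p1 ∨ p2)=T] Δ:[p1=F, p0=F, p3=F, p0=F] refutes=True  ← countermodel

Result: NO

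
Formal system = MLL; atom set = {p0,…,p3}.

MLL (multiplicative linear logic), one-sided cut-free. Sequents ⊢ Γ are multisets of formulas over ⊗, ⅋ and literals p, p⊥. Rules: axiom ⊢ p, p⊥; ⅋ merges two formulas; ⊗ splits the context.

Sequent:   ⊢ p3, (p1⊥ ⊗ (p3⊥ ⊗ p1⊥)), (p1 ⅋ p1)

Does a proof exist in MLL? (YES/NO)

Derivation trace:
[⅋]  ⊢ p3, (p1⊥ ⊗ (p3⊥ ⊗ p1⊥)), (p1 ⅋ p1)
  [⊗]  ⊢ p1, p3, p1, (p1⊥ ⊗ (p3⊥ ⊗ p1⊥))
    [Ax]  ⊢ p1, p1⊥
    [⊗]  ⊢ p3, p1, (p3⊥ ⊗ p1⊥)
      [Ax]  ⊢ p3, p3⊥
      [Ax]  ⊢ p1, p1⊥

Result: YES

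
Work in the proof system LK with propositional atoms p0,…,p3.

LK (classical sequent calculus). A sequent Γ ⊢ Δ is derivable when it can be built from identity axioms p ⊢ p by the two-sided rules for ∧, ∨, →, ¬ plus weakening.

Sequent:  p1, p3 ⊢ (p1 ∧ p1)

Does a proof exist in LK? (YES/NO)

Proof tree:
[WL] p1, p3 ⊢ (p1 ∧ p1)
  [∧R] p1 ⊢ (p1 ∧ p1)
    [Ax] p1 ⊢ p1
    [Ax] p1 ⊢ p1

Result: YES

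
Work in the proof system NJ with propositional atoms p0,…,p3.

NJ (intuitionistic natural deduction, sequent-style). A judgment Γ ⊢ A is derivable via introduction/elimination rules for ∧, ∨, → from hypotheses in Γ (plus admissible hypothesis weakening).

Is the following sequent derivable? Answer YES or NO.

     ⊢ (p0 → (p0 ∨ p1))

Derivation trace:
[→I]  ⊢ (p0 → (p0 ∨ p1))
  [∨I₁] p0 ⊢ (p0 ∨ p1)
    [Ax] p0 ⊢ p0

Result: YES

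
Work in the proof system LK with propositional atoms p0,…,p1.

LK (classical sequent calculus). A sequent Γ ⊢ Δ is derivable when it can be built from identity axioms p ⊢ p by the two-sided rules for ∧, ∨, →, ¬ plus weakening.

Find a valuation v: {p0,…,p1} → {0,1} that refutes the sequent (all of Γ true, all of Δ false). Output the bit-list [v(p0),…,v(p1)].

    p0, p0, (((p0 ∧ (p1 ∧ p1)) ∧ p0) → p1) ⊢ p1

Truth-table refutation:
  v=00: Γ:[p0=F, p0=F, (((p0 ∧ (p1 ∧ p1)) ∧ p0) → p1)=T] Δ:[p1=F] refutes=False
  v=01: Γ:[p0=F, p0=F, (((p0 ∧ (p1 ∧ p1)) ∧ p0) → p1)=T] Δ:[p1=T] refutes=False
  v=10: Γ:[p0=T, p0=T, (((p0 ∧ (p1 ∧ p1)) ∧ p0) → p1)=T] Δ:[p1=F] refutes=True  ← countermodel

Result: [1, 0]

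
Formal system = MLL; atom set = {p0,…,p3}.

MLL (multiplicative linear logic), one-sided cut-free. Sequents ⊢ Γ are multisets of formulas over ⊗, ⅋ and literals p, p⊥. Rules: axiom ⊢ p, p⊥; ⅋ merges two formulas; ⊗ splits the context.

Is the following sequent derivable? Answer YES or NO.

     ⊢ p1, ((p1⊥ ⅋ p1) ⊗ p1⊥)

Derivation (root first):
[⊗]  ⊢ p1, ((p1⊥ ⅋ p1) ⊗ p1⊥)
  [⅋]  ⊢ (p1⊥ ⅋ p1)
    [Ax]  ⊢ p1, p1⊥
  [Ax]  ⊢ p1, p1⊥

Result: YES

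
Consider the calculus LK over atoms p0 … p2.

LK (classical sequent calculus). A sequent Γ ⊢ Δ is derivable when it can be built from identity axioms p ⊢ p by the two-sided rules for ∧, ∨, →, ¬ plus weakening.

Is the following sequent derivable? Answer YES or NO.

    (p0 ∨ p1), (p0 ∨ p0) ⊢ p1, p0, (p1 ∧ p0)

Proof tree:
[∧R] (p0 ∨ p1), (p0 ∨ p0) ⊢ p1, p0, (p1 ∧ p0)
  [WR] (p0 ∨ p0) ⊢ p0, p1
    [∨L] (p0 ∨ p0) ⊢ p0
      [Ax] p0 ⊢ p0
      [Ax] p0 ⊢ p0
  [∨L] (p0 ∨ p1) ⊢ p1, p0
    [Ax] p0 ⊢ p0
    [Ax] p1 ⊢ p1

Result: YES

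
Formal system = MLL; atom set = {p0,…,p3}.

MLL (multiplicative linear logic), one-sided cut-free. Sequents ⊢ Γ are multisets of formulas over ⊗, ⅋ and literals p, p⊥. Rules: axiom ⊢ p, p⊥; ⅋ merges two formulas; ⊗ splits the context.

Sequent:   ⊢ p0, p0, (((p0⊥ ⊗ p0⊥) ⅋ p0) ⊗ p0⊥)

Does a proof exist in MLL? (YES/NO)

Derivation trace:
[⊗]  ⊢ p0, p0, (((p0⊥ ⊗ p0⊥) ⅋ p0) ⊗ p0⊥)
  [⅋]  ⊢ p0, ((p0⊥ ⊗ p0⊥) ⅋ p0)
    [⊗]  ⊢ p0, p0, (p0⊥ ⊗ p0⊥)
      [Ax]  ⊢ p0, p0⊥
      [Ax]  ⊢ p0, p0⊥
  [Ax]  ⊢ p0, p0⊥

Result: YES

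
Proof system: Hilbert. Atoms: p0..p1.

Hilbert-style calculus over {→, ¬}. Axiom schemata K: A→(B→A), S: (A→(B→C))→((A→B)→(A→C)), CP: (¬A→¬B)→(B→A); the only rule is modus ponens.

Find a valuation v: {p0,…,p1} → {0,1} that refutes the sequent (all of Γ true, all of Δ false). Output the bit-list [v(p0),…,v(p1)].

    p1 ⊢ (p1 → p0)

Search for a countermodel by truth-table:
  v=00: Γ:[p1=F] Δ:[(p1 → p0)=T] refutes=False
  v=01: Γ:[p1=T] Δ:[(p1 → p0)=F] refutes=True  ← countermodel

Result: [0, 1]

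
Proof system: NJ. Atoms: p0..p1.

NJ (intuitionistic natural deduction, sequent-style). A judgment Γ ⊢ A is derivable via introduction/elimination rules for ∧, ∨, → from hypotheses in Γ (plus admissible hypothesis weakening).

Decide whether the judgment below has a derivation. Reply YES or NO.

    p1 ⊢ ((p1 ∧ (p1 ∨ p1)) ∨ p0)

Derivation (root first):
[∨I₁] p1 ⊢ ((p1 ∧ (p1 ∨ p1)) ∨ p0)
  [∧I] p1 ⊢ (p1 ∧ (p1 ∨ p1))
    [Ax] p1 ⊢ p1
    [∨I₁] p1 ⊢ (p1 ∨ p1)
      [Ax] p1 ⊢ p1

Result: YES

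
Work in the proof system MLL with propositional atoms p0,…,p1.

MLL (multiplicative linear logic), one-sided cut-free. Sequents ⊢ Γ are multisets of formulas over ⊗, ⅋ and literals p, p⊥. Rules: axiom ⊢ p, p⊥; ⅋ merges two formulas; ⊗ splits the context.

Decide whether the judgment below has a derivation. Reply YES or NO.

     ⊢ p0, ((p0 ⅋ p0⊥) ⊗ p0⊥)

Derivation trace:
[⊗]  ⊢ p0, ((p0 ⅋ p0⊥) ⊗ p0⊥)
  [⅋]  ⊢ (p0 ⅋ p0⊥)
    [Ax]  ⊢ p0, p0⊥
  [Ax]  ⊢ p0, p0⊥

Result: YES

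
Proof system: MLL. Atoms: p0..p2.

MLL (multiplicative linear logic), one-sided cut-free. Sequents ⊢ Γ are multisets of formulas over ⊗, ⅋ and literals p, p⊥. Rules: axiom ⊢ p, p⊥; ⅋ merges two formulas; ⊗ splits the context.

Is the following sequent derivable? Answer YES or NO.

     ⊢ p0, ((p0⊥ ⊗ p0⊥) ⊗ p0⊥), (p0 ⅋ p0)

Derivation (root first):
[⅋]  ⊢ p0, ((p0⊥ ⊗ p0⊥) ⊗ p0⊥), (p0 ⅋ p0)
  [⊗]  ⊢ p0, p0, p0, ((p0⊥ ⊗ p0⊥) ⊗ p0⊥)
    [⊗]  ⊢ p0, p0, (p0⊥ ⊗ p0⊥)
      [Ax]  ⊢ p0, p0⊥
      [Ax]  ⊢ p0, p0⊥
    [Ax]  ⊢ p0, p0⊥

Result: YES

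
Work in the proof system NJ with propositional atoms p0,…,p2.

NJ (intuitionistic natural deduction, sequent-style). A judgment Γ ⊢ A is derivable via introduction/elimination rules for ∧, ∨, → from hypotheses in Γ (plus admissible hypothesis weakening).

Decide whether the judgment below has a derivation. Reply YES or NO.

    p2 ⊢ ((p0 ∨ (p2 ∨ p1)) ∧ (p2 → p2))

Proof tree:
[∧I] p2 ⊢ ((p0 ∨ (p2 ∨ p1)) ∧ (p2 → p2))
  [∨I₂] p2 ⊢ (p0 ∨ (p2 ∨ p1))
    [∨I₁] p2 ⊢ (p2 ∨ p1)
      [Ax] p2 ⊢ p2
  [→I]  ⊢ (p2 → p2)
    [Ax] p2 ⊢ p2

Result: YES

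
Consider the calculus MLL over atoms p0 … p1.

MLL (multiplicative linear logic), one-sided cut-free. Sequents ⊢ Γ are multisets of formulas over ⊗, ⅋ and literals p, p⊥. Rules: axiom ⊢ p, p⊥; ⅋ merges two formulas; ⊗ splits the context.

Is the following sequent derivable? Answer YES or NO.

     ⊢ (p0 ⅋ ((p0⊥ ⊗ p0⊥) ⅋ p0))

Derivation (root first):
[⅋]  ⊢ (p0 ⅋ ((p0⊥ ⊗ p0⊥) ⅋ p0))
  [⅋]  ⊢ p0, ((p0⊥ ⊗ p0⊥) ⅋ p0)
    [⊗]  ⊢ p0, p0, (p0⊥ ⊗ p0⊥)
      [Ax]  ⊢ p0, p0⊥
      [Ax]  ⊢ p0, p0⊥

Result: YES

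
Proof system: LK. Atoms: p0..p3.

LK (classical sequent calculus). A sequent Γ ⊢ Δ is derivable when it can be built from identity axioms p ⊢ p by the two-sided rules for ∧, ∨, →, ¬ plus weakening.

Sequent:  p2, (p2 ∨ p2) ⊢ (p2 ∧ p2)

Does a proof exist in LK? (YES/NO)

Proof tree:
[∧R] p2, (p2 ∨ p2) ⊢ (p2 ∧ p2)
  [Ax] p2 ⊢ p2
  [∨L] (p2 ∨ p2) ⊢ p2
    [Ax] p2 ⊢ p2
    [Ax] p2 ⊢ p2

Result: YES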